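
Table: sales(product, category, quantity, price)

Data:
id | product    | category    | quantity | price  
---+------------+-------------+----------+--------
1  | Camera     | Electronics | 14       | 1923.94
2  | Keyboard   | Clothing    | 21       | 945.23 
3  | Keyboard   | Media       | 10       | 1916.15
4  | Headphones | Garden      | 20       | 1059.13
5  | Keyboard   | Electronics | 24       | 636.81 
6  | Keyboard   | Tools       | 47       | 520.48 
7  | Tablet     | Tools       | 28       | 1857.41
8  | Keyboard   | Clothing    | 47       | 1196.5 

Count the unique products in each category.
SELECT category, COUNT(DISTINCT product)
FROM sales
GROUP BY category

Result:
  Clothing: 1 distinct
  Electronics: 2 distinct
  Garden: 1 distinct
  Media: 1 distinct
  Tools: 2 distinct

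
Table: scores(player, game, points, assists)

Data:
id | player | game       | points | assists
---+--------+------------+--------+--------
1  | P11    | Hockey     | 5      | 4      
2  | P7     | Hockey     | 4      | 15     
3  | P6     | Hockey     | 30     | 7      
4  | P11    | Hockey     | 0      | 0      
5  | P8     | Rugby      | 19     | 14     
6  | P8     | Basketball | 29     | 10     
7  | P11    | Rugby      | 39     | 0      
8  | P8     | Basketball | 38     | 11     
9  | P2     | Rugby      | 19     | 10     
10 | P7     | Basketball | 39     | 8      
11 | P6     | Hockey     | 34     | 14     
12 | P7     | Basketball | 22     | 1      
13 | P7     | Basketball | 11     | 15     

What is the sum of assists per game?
SELECT game, SUM(assists) as result
FROM scores
GROUP BY game

Result:
  Basketball: 45
  Hockey: 40
  Rugby: 24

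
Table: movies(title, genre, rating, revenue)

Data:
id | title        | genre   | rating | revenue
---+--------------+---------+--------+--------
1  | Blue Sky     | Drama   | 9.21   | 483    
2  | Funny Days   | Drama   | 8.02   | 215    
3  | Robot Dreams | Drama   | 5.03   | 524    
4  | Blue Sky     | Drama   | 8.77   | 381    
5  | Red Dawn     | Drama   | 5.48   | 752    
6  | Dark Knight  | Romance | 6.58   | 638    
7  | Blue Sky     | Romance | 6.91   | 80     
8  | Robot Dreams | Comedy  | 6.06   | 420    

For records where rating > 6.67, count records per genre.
SELECT genre, COUNT(*)
FROM movies
WHERE rating > 6.67
GROUP BY genre

Note: WHERE filters rows before grouping.

Result:
  Drama: 3
  Romance: 1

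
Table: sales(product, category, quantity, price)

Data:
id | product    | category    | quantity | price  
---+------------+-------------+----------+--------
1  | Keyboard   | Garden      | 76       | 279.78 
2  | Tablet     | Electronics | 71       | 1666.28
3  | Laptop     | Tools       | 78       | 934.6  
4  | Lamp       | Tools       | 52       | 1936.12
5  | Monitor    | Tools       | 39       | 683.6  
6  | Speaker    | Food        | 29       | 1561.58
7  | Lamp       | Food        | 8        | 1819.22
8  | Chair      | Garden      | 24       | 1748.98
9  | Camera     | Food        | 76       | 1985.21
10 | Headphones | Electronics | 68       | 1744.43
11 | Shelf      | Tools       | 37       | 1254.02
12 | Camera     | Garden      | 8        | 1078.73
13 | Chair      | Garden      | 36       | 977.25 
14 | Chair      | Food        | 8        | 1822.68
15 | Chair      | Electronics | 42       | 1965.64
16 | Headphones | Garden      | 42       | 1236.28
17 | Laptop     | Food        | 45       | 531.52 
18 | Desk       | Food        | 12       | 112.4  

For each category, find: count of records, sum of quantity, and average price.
SELECT category,
       COUNT(*) as cnt,
       SUM(quantity) as total_quantity,
       AVG(price) as avg_price
FROM sales
GROUP BY category

Result:
  Electronics: 3 records, 181 total quantity, 1792.12 avg price
  Food: 6 records, 178 total quantity, 1305.44 avg price
  Garden: 5 records, 186 total quantity, 1064.20 avg price
  Tools: 4 records, 206 total quantity, 1202.09 avg price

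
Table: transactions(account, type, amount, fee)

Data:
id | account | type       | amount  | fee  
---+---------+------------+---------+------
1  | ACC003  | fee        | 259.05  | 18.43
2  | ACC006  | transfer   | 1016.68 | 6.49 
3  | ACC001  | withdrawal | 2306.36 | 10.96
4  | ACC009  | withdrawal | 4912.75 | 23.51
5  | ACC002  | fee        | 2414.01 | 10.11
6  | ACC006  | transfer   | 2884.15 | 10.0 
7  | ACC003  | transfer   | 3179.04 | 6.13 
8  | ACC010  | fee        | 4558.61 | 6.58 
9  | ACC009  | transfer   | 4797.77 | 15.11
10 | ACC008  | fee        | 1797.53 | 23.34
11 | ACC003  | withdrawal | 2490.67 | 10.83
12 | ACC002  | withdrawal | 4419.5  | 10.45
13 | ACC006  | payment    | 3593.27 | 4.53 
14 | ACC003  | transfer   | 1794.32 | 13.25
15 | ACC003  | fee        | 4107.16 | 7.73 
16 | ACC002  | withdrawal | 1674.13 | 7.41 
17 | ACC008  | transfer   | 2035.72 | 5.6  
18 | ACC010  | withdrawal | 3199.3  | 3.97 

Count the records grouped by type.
SELECT type, COUNT(*) as count
FROM transactions
GROUP BY type

Result:
  fee: 5
  payment: 1
  transfer: 6
  withdrawal: 6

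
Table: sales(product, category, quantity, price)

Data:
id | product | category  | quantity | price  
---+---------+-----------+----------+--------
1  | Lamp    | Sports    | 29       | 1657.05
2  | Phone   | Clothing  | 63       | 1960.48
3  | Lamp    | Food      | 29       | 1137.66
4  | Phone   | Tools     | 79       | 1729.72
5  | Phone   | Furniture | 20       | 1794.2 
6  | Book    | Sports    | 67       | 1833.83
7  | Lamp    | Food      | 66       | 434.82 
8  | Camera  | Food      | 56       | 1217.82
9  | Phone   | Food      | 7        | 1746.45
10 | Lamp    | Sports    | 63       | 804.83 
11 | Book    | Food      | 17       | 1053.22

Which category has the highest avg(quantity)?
SELECT category, AVG(quantity) as val
FROM sales
GROUP BY category
ORDER BY val DESC
LIMIT 1

Result: Tools with avg(quantity) = 79.00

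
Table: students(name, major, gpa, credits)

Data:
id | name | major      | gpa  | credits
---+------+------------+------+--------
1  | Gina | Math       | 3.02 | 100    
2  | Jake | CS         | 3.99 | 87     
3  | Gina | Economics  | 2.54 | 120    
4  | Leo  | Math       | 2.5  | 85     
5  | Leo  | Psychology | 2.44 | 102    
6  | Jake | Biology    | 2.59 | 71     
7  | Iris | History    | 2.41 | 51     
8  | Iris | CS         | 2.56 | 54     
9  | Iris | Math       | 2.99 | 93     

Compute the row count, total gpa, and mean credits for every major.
SELECT major,
       COUNT(*) as cnt,
       SUM(gpa) as total_gpa,
       AVG(credits) as avg_credits
FROM students
GROUP BY major

Result:
  Biology: 1 records, 2.59 total gpa, 71.00 avg credits
  CS: 2 records, 6.55 total gpa, 70.50 avg credits
  Economics: 1 records, 2.54 total gpa, 120.00 avg credits
  History: 1 records, 2.41 total gpa, 51.00 avg credits
  Math: 3 records, 8.51 total gpa, 92.67 avg credits
  Psychology: 1 records, 2.44 total gpa, 102.00 avg credits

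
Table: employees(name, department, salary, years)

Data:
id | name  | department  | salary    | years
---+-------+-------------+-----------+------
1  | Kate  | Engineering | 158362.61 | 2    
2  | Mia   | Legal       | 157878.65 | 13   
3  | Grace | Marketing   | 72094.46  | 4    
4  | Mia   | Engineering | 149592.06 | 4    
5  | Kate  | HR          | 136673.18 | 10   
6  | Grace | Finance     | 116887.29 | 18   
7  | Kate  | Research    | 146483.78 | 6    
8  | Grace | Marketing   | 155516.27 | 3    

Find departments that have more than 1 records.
SELECT department, COUNT(*) as cnt
FROM employees
GROUP BY department
HAVING COUNT(*) > 1

Result:
  Engineering: 2
  Marketing: 2

Note: HAVING filters groups after aggregation, WHERE filters rows before.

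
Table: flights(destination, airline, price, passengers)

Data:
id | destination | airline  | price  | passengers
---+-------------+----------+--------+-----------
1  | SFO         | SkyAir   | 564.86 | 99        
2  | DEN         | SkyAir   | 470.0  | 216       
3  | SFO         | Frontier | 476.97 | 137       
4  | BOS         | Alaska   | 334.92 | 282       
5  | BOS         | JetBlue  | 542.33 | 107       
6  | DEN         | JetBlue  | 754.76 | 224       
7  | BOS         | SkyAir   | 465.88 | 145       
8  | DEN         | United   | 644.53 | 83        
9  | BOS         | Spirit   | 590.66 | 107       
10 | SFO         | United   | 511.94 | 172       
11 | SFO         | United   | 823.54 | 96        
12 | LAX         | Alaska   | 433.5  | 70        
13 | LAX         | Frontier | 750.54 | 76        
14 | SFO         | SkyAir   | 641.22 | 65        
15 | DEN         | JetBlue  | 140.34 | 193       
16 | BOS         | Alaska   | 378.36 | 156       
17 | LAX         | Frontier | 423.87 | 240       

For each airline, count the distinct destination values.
SELECT airline, COUNT(DISTINCT destination)
FROM flights
GROUP BY airline

Result:
  Alaska: 2 distinct
  Frontier: 2 distinct
  JetBlue: 2 distinct
  SkyAir: 3 distinct
  Spirit: 1 distinct
  United: 2 distinct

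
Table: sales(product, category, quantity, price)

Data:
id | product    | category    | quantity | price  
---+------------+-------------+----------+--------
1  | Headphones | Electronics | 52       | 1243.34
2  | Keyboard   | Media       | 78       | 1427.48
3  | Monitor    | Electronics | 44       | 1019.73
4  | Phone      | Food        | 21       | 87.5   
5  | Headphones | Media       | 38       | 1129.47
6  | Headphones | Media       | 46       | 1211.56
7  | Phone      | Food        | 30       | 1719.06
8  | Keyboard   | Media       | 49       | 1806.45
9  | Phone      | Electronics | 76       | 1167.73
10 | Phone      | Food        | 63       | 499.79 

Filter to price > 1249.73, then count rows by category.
SELECT category, COUNT(*)
FROM sales
WHERE price > 1249.73
GROUP BY category

Note: WHERE filters rows before grouping.

Result:
  Food: 1
  Media: 2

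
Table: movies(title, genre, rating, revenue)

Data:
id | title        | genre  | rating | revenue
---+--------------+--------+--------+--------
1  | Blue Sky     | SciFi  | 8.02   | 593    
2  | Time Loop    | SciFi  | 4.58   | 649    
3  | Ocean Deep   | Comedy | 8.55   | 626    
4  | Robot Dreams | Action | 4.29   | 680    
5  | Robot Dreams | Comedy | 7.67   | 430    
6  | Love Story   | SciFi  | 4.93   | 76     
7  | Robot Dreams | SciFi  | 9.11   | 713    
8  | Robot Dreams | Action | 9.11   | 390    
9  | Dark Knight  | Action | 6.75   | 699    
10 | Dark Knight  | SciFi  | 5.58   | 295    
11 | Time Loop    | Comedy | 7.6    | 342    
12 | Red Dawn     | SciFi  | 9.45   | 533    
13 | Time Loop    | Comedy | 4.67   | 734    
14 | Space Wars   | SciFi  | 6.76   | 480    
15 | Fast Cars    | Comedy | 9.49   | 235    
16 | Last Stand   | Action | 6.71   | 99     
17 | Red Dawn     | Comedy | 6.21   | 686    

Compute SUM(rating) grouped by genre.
SELECT genre, SUM(rating) as result
FROM movies
GROUP BY genre

Result:
  Action: 26.86
  Comedy: 44.19
  SciFi: 48.43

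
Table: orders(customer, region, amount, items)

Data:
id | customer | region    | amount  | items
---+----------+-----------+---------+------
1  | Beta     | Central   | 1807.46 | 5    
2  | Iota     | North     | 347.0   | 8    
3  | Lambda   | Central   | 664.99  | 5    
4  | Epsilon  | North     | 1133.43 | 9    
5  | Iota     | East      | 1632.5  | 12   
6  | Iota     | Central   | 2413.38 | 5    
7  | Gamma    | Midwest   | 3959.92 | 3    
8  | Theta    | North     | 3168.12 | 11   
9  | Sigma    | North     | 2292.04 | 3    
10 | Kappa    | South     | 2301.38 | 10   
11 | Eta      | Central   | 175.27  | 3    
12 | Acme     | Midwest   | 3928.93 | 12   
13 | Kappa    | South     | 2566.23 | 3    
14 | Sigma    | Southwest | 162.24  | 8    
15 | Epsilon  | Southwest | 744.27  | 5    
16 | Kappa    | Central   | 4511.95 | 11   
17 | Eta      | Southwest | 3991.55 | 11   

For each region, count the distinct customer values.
SELECT region, COUNT(DISTINCT customer)
FROM orders
GROUP BY region

Result:
  Central: 5 distinct
  East: 1 distinct
  Midwest: 2 distinct
  North: 4 distinct
  South: 1 distinct
  Southwest: 3 distinct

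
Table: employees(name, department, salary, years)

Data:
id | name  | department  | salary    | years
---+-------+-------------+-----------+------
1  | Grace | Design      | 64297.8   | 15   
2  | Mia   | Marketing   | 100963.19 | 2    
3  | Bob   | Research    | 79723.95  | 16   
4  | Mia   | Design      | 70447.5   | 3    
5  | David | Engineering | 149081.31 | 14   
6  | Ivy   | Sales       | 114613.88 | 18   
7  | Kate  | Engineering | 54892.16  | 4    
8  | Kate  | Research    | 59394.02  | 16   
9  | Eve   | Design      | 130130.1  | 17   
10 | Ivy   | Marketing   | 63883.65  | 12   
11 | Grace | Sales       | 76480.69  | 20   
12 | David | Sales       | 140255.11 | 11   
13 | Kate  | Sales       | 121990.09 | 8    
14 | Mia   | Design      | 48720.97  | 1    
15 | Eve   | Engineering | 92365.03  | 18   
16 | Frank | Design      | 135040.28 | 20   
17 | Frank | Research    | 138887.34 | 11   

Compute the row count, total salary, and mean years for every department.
SELECT department,
       COUNT(*) as cnt,
       SUM(salary) as total_salary,
       AVG(years) as avg_years
FROM employees
GROUP BY department

Result:
  Design: 5 records, 448636.65 total salary, 11.20 avg years
  Engineering: 3 records, 296338.50 total salary, 12.00 avg years
  Marketing: 2 records, 164846.84 total salary, 7.00 avg years
  Research: 3 records, 278005.31 total salary, 14.33 avg years
  Sales: 4 records, 453339.77 total salary, 14.25 avg years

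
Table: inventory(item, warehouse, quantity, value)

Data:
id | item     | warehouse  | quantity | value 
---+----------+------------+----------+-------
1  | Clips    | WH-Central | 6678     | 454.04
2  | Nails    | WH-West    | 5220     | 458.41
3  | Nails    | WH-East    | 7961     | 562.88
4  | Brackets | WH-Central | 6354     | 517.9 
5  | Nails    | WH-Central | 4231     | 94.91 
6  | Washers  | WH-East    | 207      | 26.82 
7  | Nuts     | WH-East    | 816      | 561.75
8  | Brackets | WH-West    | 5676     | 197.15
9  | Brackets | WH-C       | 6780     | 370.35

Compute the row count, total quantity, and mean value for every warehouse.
SELECT warehouse,
       COUNT(*) as cnt,
       SUM(quantity) as total_quantity,
       AVG(value) as avg_value
FROM inventory
GROUP BY warehouse

Result:
  WH-C: 1 records, 6780 total quantity, 370.35 avg value
  WH-Central: 3 records, 17263 total quantity, 355.62 avg value
  WH-East: 3 records, 8984 total quantity, 383.82 avg value
  WH-West: 2 records, 10896 total quantity, 327.78 avg value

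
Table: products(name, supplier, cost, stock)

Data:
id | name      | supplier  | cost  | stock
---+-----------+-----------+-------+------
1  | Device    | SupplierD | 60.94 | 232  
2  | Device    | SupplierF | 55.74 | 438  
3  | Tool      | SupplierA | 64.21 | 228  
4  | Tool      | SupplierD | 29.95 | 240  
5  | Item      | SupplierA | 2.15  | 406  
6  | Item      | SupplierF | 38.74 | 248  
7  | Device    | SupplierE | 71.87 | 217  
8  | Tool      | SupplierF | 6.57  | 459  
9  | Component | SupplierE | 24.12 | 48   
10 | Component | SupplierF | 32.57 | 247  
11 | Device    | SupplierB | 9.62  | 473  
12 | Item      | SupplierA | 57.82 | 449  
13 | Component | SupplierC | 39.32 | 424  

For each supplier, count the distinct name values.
SELECT supplier, COUNT(DISTINCT name)
FROM products
GROUP BY supplier

Result:
  SupplierA: 2 distinct
  SupplierB: 1 distinct
  SupplierC: 1 distinct
  SupplierD: 2 distinct
  SupplierE: 2 distinct
  SupplierF: 4 distinct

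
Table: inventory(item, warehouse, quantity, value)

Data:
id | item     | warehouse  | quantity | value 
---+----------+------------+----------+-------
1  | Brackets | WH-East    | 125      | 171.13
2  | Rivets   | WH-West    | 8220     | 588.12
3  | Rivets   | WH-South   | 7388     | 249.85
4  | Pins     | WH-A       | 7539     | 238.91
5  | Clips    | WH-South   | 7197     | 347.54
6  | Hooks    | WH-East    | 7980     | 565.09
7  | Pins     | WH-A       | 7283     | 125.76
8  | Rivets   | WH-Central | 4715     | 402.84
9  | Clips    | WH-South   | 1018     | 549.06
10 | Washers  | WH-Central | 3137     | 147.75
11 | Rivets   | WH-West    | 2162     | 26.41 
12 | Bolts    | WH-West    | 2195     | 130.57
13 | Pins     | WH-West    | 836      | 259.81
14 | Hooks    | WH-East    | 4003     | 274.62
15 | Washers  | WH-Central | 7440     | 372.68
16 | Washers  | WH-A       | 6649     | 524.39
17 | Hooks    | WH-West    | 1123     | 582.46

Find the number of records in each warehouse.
SELECT warehouse, COUNT(*) as count
FROM inventory
GROUP BY warehouse

Result:
  WH-A: 3
  WH-Central: 3
  WH-East: 3
  WH-South: 3
  WH-West: 5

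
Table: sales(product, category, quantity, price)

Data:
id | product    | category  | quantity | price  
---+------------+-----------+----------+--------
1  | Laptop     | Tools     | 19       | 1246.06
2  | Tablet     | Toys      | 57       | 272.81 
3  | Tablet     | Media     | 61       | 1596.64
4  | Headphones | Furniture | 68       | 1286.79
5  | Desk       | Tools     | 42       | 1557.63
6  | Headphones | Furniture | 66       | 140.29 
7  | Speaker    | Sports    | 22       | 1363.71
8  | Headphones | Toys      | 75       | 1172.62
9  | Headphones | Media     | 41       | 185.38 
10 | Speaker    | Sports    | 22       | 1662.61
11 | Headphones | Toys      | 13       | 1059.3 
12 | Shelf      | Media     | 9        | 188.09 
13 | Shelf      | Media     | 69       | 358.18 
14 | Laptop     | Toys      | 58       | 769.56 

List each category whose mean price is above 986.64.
SELECT category, AVG(price)
FROM sales
GROUP BY category
HAVING AVG(price) > 986.64

Result:
  Sports: avg=1513.16
  Tools: avg=1401.85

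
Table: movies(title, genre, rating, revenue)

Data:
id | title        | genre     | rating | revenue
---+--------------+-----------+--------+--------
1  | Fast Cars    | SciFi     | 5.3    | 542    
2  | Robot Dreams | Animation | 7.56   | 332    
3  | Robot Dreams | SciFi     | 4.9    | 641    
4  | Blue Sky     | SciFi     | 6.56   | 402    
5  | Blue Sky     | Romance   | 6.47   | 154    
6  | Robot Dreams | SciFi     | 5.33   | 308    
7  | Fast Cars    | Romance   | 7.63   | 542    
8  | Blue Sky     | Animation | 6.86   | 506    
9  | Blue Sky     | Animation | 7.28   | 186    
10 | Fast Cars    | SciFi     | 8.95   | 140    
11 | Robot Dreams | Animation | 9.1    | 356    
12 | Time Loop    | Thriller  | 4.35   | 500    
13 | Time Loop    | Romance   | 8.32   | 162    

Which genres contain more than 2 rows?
SELECT genre, COUNT(*) as cnt
FROM movies
GROUP BY genre
HAVING COUNT(*) > 2

Result:
  Animation: 4
  Romance: 3
  SciFi: 5

Note: HAVING filters groups after aggregation, WHERE filters rows before.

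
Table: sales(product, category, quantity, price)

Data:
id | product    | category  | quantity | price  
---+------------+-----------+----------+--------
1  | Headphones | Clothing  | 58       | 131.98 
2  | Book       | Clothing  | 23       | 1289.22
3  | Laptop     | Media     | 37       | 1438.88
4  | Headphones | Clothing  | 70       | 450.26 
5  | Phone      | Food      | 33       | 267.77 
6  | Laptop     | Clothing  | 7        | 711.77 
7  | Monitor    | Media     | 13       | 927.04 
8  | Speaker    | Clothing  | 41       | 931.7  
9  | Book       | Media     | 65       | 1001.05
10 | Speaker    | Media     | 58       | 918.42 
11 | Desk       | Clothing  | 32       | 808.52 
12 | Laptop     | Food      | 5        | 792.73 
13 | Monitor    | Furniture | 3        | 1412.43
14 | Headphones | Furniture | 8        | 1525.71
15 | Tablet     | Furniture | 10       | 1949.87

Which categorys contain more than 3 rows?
SELECT category, COUNT(*) as cnt
FROM sales
GROUP BY category
HAVING COUNT(*) > 3

Result:
  Clothing: 6
  Media: 4

Note: HAVING filters groups after aggregation, WHERE filters rows before.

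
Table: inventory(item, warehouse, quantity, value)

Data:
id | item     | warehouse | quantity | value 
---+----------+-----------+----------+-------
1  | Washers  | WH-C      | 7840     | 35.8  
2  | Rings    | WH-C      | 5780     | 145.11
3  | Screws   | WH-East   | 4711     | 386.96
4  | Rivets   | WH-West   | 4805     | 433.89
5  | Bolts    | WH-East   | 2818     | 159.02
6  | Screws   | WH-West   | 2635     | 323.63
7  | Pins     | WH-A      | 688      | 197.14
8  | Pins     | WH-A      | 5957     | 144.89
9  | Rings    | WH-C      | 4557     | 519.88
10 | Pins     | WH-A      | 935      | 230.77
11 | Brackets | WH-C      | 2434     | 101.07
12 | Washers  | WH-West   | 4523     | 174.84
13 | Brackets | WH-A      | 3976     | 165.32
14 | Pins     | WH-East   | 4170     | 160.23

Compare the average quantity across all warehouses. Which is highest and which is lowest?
SELECT warehouse, AVG(quantity)
FROM inventory
GROUP BY warehouse
ORDER BY AVG(quantity)

All groups:
  WH-A: 2889.00
  WH-East: 3899.67
  WH-West: 3987.67
  WH-C: 5152.75

Highest: WH-C (5152.75)
Lowest: WH-A (2889.00)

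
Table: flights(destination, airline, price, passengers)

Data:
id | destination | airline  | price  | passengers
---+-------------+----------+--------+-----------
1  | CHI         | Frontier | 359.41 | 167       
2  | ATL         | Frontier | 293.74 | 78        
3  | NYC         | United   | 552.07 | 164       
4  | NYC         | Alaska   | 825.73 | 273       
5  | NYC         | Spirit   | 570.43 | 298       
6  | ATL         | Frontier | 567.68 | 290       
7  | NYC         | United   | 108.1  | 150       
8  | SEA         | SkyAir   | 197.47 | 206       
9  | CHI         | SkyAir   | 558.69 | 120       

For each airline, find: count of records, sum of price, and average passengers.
SELECT airline,
       COUNT(*) as cnt,
       SUM(price) as total_price,
       AVG(passengers) as avg_passengers
FROM flights
GROUP BY airline

Result:
  Alaska: 1 records, 825.73 total price, 273.00 avg passengers
  Frontier: 3 records, 1220.83 total price, 178.33 avg passengers
  SkyAir: 2 records, 756.16 total price, 163.00 avg passengers
  Spirit: 1 records, 570.43 total price, 298.00 avg passengers
  United: 2 records, 660.17 total price, 157.00 avg passengers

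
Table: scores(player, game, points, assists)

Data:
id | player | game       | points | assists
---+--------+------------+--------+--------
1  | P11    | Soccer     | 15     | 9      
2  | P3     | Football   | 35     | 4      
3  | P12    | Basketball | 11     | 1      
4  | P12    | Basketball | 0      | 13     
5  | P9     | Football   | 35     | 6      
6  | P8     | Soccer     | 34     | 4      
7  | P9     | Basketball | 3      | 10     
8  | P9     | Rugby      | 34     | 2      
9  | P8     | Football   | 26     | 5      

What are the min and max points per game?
SELECT game, MIN(points), MAX(points)
FROM scores
GROUP BY game

Result:
  Basketball: min=0, max=11
  Football: min=26, max=35
  Rugby: min=34, max=34
  Soccer: min=15, max=34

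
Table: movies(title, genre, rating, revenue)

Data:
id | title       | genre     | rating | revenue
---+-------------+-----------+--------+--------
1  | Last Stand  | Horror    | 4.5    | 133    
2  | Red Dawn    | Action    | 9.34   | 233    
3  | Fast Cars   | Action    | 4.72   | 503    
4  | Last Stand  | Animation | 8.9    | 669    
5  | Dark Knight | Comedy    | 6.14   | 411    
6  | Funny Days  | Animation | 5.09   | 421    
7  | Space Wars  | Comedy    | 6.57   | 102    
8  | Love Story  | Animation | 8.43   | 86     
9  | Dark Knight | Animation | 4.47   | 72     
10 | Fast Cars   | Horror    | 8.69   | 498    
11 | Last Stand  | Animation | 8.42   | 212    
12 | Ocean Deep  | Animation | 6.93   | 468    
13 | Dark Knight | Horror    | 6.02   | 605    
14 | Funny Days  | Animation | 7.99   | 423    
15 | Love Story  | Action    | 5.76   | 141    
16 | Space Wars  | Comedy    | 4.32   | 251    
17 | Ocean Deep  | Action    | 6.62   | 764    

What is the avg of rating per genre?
SELECT genre, AVG(rating) as result
FROM movies
GROUP BY genre

Result:
  Action: 6.61
  Animation: 7.18
  Comedy: 5.68
  Horror: 6.40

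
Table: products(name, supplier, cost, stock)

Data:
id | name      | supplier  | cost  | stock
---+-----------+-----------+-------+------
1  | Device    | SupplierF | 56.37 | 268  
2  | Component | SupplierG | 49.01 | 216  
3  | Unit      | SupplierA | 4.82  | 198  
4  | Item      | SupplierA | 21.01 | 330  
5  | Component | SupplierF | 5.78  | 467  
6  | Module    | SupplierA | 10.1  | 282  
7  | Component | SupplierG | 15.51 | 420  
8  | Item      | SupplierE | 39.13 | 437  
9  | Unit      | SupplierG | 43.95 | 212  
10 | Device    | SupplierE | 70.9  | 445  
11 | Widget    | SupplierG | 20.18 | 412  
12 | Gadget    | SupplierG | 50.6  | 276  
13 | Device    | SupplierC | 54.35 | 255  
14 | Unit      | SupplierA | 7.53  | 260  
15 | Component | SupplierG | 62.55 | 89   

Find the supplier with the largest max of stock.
SELECT supplier, MAX(stock) as val
FROM products
GROUP BY supplier
ORDER BY val DESC
LIMIT 1

Result: SupplierF with max(stock) = 467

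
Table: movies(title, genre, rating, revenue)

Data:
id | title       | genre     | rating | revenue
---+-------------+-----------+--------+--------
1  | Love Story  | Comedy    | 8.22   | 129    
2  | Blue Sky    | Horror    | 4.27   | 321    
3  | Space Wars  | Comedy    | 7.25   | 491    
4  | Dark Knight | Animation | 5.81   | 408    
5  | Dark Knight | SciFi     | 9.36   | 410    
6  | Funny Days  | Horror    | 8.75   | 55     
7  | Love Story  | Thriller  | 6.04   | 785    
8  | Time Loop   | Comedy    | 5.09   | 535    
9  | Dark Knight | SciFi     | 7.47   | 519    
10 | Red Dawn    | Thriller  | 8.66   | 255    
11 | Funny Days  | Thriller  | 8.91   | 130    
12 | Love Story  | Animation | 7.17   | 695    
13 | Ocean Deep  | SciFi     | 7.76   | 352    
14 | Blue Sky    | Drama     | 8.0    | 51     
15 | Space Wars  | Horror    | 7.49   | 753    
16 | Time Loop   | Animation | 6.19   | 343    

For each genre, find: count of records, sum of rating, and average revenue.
SELECT genre,
       COUNT(*) as cnt,
       SUM(rating) as total_rating,
       AVG(revenue) as avg_revenue
FROM movies
GROUP BY genre

Result:
  Animation: 3 records, 19.17 total rating, 482.00 avg revenue
  Comedy: 3 records, 20.56 total rating, 385.00 avg revenue
  Drama: 1 records, 8.00 total rating, 51.00 avg revenue
  Horror: 3 records, 20.51 total rating, 376.33 avg revenue
  SciFi: 3 records, 24.59 total rating, 427.00 avg revenue
  Thriller: 3 records, 23.61 total rating, 390.00 avg revenue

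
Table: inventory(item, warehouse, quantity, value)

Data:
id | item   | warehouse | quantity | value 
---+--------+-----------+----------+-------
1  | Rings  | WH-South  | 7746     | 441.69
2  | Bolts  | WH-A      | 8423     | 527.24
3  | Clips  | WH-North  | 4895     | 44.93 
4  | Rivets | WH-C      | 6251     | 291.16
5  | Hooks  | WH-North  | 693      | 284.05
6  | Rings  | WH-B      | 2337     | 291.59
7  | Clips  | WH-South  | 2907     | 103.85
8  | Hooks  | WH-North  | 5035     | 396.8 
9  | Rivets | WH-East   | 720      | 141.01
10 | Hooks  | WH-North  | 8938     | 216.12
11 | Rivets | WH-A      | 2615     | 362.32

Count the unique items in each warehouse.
SELECT warehouse, COUNT(DISTINCT item)
FROM inventory
GROUP BY warehouse

Result:
  WH-A: 2 distinct
  WH-B: 1 distinct
  WH-C: 1 distinct
  WH-East: 1 distinct
  WH-North: 2 distinct
  WH-South: 2 distinct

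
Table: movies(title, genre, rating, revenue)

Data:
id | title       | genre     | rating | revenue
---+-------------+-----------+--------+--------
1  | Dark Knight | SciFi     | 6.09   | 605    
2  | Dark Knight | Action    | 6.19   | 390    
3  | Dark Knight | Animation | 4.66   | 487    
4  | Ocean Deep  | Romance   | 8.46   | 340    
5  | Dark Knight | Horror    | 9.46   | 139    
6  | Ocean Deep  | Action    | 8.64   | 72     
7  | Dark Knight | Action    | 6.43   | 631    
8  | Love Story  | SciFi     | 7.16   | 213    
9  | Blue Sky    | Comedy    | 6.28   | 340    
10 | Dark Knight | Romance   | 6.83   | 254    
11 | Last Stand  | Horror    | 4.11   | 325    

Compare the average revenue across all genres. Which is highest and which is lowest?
SELECT genre, AVG(revenue)
FROM movies
GROUP BY genre
ORDER BY AVG(revenue)

All groups:
  Horror: 232.00
  Romance: 297.00
  Comedy: 340.00
  Action: 364.33
  SciFi: 409.00
  Animation: 487.00

Highest: Animation (487.00)
Lowest: Horror (232.00)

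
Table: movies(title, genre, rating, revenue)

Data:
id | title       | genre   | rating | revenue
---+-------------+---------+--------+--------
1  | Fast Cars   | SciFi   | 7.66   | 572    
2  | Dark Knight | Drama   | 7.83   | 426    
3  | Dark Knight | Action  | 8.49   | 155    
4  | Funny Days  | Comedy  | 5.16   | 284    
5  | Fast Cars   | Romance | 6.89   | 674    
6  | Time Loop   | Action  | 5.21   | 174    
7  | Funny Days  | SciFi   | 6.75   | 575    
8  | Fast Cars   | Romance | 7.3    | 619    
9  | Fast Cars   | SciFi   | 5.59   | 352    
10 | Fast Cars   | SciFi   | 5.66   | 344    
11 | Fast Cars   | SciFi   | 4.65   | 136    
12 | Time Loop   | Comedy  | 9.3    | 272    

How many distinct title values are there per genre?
SELECT genre, COUNT(DISTINCT title)
FROM movies
GROUP BY genre

Result:
  Action: 2 distinct
  Comedy: 2 distinct
  Drama: 1 distinct
  Romance: 1 distinct
  SciFi: 2 distinct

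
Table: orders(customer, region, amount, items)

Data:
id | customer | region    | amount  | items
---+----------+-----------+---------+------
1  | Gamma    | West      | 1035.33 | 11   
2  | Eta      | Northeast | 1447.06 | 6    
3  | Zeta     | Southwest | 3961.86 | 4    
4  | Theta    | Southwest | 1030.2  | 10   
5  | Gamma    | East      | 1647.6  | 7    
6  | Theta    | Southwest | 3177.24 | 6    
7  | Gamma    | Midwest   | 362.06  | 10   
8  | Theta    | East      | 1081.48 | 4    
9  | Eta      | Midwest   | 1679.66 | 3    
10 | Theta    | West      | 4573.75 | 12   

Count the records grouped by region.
SELECT region, COUNT(*) as count
FROM orders
GROUP BY region

Result:
  East: 2
  Midwest: 2
  Northeast: 1
  Southwest: 3
  West: 2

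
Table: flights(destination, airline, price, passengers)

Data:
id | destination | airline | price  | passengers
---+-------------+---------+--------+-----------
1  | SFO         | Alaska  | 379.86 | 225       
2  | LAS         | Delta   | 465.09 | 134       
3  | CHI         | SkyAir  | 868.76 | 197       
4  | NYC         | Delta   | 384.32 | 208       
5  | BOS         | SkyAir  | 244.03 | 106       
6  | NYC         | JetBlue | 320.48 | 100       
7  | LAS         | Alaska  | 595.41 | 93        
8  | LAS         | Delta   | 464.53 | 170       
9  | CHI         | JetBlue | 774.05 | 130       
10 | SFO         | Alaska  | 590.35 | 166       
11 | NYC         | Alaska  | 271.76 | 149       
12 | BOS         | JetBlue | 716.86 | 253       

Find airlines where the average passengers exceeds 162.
SELECT airline, AVG(passengers)
FROM flights
GROUP BY airline
HAVING AVG(passengers) > 162

Result:
  Delta: avg=170.67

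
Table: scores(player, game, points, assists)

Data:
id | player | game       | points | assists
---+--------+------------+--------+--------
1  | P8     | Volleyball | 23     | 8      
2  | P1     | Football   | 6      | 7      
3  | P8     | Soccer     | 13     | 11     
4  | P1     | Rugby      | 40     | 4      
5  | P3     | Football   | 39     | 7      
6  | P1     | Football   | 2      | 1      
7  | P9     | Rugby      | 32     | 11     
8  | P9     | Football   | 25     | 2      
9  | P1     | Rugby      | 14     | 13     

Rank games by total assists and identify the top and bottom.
SELECT game, SUM(assists)
FROM scores
GROUP BY game
ORDER BY SUM(assists)

All groups:
  Volleyball: 8
  Soccer: 11
  Football: 17
  Rugby: 28

Highest: Rugby (28)
Lowest: Volleyball (8)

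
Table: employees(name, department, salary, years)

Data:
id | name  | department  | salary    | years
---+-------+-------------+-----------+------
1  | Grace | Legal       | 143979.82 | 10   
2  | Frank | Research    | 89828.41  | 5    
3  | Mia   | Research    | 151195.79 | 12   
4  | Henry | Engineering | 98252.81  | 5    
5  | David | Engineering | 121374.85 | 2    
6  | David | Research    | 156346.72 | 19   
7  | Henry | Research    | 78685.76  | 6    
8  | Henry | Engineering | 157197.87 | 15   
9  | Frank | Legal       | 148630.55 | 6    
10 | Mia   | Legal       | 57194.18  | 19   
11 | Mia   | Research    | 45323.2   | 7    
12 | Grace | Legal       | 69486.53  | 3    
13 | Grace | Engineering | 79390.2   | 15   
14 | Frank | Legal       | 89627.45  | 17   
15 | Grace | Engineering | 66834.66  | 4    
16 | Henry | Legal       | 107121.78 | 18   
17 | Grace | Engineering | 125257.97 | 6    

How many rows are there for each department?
SELECT department, COUNT(*) as count
FROM employees
GROUP BY department

Result:
  Engineering: 6
  Legal: 6
  Research: 5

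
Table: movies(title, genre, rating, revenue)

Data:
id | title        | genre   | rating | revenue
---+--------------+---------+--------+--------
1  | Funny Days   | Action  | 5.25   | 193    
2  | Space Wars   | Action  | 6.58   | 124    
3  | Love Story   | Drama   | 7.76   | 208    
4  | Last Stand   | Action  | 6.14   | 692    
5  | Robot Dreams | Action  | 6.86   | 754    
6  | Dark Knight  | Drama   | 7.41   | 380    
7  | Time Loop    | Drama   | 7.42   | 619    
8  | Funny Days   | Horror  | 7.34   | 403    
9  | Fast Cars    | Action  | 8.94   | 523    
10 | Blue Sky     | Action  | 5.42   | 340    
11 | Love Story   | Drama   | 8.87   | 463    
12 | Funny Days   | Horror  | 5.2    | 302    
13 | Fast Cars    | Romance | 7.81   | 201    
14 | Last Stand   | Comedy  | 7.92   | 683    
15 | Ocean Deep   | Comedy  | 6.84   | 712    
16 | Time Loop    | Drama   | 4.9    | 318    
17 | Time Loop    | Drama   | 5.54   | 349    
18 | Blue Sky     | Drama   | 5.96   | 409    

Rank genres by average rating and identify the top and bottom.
SELECT genre, AVG(rating)
FROM movies
GROUP BY genre
ORDER BY AVG(rating)

All groups:
  Horror: 6.27
  Action: 6.53
  Drama: 6.84
  Comedy: 7.38
  Romance: 7.81

Highest: Romance (7.81)
Lowest: Horror (6.27)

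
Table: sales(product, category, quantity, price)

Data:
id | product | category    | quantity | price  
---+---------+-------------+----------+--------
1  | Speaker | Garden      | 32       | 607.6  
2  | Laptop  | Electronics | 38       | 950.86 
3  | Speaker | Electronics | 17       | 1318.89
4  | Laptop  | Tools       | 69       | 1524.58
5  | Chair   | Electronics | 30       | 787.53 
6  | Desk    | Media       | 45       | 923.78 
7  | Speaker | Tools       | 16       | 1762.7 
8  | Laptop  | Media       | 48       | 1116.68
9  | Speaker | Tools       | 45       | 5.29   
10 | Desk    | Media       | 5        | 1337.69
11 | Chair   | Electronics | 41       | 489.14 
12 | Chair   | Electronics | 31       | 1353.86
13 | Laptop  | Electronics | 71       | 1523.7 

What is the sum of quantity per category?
SELECT category, SUM(quantity) as result
FROM sales
GROUP BY category

Result:
  Electronics: 228
  Garden: 32
  Media: 98
  Tools: 130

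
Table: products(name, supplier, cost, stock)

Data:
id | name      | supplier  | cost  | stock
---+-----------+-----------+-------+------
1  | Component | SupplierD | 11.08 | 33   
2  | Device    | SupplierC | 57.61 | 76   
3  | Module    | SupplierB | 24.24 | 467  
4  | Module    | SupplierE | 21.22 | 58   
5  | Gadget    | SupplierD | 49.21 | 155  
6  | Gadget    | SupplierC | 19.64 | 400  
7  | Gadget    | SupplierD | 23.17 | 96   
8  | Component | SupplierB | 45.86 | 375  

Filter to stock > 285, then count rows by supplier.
SELECT supplier, COUNT(*)
FROM products
WHERE stock > 285
GROUP BY supplier

Note: WHERE filters rows before grouping.

Result:
  SupplierB: 2
  SupplierC: 1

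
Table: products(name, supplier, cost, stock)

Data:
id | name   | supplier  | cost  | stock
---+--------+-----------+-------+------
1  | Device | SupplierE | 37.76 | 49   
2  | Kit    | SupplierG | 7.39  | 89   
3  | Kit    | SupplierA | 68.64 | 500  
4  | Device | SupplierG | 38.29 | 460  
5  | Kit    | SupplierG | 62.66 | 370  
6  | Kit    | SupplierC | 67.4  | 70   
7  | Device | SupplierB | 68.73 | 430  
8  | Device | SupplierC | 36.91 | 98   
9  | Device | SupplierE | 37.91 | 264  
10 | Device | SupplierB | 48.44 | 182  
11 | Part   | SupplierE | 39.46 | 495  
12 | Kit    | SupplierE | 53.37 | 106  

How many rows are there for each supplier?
SELECT supplier, COUNT(*) as count
FROM products
GROUP BY supplier

Result:
  SupplierA: 1
  SupplierB: 2
  SupplierC: 2
  SupplierE: 4
  SupplierG: 3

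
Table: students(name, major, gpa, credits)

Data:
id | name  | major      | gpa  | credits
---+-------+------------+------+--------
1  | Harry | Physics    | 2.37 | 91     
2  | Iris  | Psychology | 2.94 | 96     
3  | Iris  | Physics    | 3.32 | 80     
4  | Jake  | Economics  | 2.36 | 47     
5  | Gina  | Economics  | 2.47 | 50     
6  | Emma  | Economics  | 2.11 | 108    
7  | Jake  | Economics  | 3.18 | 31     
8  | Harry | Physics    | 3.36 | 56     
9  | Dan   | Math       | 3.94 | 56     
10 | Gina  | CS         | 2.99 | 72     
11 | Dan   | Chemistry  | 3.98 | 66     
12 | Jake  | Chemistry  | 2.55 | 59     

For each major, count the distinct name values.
SELECT major, COUNT(DISTINCT name)
FROM students
GROUP BY major

Result:
  CS: 1 distinct
  Chemistry: 2 distinct
  Economics: 3 distinct
  Math: 1 distinct
  Physics: 2 distinct
  Psychology: 1 distinct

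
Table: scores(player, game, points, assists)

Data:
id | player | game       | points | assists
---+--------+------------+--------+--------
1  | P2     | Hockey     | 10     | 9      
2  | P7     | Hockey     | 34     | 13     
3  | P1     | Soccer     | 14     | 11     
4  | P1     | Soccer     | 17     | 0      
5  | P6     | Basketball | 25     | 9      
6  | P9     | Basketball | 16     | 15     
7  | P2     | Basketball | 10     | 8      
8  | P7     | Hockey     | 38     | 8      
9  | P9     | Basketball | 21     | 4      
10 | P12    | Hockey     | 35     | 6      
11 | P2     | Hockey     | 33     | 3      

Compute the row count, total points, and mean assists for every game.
SELECT game,
       COUNT(*) as cnt,
       SUM(points) as total_points,
       AVG(assists) as avg_assists
FROM scores
GROUP BY game

Result:
  Basketball: 4 records, 72 total points, 9.00 avg assists
  Hockey: 5 records, 150 total points, 7.80 avg assists
  Soccer: 2 records, 31 total points, 5.50 avg assists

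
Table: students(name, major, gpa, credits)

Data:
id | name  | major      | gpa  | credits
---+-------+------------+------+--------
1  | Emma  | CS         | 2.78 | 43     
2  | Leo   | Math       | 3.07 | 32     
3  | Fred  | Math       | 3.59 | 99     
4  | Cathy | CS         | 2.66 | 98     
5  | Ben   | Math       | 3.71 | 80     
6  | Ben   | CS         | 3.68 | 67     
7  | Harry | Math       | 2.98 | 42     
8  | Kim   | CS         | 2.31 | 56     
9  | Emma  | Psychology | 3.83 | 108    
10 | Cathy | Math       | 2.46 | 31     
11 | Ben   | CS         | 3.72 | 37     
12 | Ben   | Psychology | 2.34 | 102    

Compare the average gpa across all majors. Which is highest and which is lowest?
SELECT major, AVG(gpa)
FROM students
GROUP BY major
ORDER BY AVG(gpa)

All groups:
  CS: 3.03
  Psychology: 3.09
  Math: 3.16

Highest: Math (3.16)
Lowest: CS (3.03)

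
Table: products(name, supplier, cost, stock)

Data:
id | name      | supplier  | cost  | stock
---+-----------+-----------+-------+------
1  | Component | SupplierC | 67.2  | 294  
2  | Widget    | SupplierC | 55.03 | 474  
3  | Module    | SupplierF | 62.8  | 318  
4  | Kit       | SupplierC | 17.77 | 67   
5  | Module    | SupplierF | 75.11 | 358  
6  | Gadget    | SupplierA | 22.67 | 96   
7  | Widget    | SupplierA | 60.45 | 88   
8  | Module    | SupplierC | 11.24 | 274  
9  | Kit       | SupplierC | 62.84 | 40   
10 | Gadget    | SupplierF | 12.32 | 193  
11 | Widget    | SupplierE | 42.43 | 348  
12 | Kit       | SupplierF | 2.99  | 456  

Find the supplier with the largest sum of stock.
SELECT supplier, SUM(stock) as val
FROM products
GROUP BY supplier
ORDER BY val DESC
LIMIT 1

Result: SupplierF with sum(stock) = 1325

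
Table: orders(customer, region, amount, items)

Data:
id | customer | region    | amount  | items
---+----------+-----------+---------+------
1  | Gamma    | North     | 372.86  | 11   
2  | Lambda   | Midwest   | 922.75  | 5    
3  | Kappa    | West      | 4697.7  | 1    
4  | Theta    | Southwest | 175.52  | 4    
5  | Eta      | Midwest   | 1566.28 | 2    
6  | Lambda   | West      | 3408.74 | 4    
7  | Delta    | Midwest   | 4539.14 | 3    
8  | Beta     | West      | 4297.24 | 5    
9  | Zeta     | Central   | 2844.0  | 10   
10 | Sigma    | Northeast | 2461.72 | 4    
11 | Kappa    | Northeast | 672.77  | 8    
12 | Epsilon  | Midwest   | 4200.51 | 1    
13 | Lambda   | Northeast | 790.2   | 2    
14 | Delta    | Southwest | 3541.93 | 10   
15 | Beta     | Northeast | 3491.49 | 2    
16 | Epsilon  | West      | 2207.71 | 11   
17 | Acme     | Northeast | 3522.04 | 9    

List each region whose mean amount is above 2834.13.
SELECT region, AVG(amount)
FROM orders
GROUP BY region
HAVING AVG(amount) > 2834.13

Result:
  Central: avg=2844.00
  West: avg=3652.85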